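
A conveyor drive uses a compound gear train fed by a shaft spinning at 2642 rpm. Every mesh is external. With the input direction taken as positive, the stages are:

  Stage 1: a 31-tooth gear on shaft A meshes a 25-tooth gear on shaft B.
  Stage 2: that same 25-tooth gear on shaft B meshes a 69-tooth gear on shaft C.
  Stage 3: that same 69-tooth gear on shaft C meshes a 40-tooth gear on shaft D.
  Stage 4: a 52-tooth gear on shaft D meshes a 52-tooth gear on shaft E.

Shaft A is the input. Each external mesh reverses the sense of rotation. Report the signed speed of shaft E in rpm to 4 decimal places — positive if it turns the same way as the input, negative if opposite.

Stage 1 [31T→25T]: ω = 2642.0000×31/25 = 3276.0800 rpm, dir flips to −; running = −3276.0800
Stage 2 [25T→69T]: ω = 3276.0800×25/69 = 1186.9855 rpm, dir flips to +; running = +1186.9855
Stage 3 [69T→40T]: ω = 1186.9855×69/40 = 2047.5500 rpm, dir flips to −; running = −2047.5500
Stage 4 [52T→52T]: ω = 2047.5500×52/52 = 2047.5500 rpm, dir flips to +; running = +2047.5500

+2047.5500 rpm (same as input, |ω| = 2047.5500 rpm)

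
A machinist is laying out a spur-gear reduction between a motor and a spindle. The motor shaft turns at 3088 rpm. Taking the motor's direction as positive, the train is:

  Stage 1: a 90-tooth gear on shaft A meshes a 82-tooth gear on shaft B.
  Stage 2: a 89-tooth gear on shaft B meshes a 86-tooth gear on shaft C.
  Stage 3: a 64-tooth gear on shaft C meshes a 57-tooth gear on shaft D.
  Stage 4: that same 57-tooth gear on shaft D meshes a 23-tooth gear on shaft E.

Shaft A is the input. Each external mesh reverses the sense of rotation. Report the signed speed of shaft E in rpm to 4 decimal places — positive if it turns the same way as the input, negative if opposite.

Stage 1 [90T→82T]: ω = 3088.0000×90/82 = 3389.2683 rpm, dir flips to −; running = −3389.2683
Stage 2 [89T→86T]: ω = 3389.2683×89/86 = 3507.4986 rpm, dir flips to +; running = +3507.4986
Stage 3 [64T→57T]: ω = 3507.4986×64/57 = 3938.2440 rpm, dir flips to −; running = −3938.2440
Stage 4 [57T→23T]: ω = 3938.2440×57/23 = 9759.9961 rpm, dir flips to +; running = +9759.9961

+9759.9961 rpm (same as input, |ω| = 9759.9961 rpm)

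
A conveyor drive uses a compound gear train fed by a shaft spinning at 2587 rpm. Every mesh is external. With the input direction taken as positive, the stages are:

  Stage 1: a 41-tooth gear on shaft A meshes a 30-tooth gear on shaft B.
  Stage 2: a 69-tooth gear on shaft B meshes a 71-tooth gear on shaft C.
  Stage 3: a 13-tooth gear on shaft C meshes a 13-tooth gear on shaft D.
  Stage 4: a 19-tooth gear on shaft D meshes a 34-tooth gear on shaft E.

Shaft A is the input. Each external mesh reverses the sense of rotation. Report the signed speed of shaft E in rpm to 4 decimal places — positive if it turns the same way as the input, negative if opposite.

Stage 1 [41T→30T]: ω = 2587.0000×41/30 = 3535.5667 rpm, dir flips to −; running = −3535.5667
Stage 2 [69T→71T]: ω = 3535.5667×69/71 = 3435.9732 rpm, dir flips to +; running = +3435.9732
Stage 3 [13T→13T]: ω = 3435.9732×13/13 = 3435.9732 rpm, dir flips to −; running = −3435.9732
Stage 4 [19T→34T]: ω = 3435.9732×19/34 = 1920.1027 rpm, dir flips to +; running = +1920.1027

+1920.1027 rpm (same as input, |ω| = 1920.1027 rpm)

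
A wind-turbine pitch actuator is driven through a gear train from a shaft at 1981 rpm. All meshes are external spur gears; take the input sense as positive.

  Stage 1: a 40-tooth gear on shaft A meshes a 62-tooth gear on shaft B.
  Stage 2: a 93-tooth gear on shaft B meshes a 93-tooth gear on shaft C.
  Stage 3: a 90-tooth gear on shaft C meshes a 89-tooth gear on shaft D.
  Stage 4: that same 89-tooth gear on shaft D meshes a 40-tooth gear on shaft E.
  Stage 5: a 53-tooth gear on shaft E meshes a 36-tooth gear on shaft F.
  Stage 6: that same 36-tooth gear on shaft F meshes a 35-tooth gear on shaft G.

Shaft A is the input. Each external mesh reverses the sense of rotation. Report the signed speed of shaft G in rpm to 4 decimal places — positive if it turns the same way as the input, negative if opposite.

+4354.5484 rpm (same as input, |ω| = 4354.5484 rpm)

Stage 1 [40T→62T]: ω = 1981.0000×40/62 = 1278.0645 rpm, dir flips to −; running = −1278.0645
Stage 2 [93T→93T]: ω = 1278.0645×93/93 = 1278.0645 rpm, dir flips to +; running = +1278.0645
Stage 3 [90T→89T]: ω = 1278.0645×90/89 = 1292.4248 rpm, dir flips to −; running = −1292.4248
Stage 4 [89T→40T]: ω = 1292.4248×89/40 = 2875.6452 rpm, dir flips to +; running = +2875.6452
Stage 5 [53T→36T]: ω = 2875.6452×53/36 = 4233.5887 rpm, dir flips to −; running = −4233.5887
Stage 6 [36T→35T]: ω = 4233.5887×36/35 = 4354.5484 rpm, dir flips to +; running = +4354.5484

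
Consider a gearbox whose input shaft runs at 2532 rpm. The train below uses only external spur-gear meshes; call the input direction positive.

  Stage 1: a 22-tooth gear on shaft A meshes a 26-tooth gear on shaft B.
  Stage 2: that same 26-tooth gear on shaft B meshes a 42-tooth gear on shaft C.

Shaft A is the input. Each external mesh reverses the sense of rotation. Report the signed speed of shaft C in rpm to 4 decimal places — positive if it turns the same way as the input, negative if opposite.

Stage 1 [22T→26T]: ω = 2532.0000×22/26 = 2142.4615 rpm, dir flips to −; running = −2142.4615
Stage 2 [26T→42T]: ω = 2142.4615×26/42 = 1326.2857 rpm, dir flips to +; running = +1326.2857

+1326.2857 rpm (same as input, |ω| = 1326.2857 rpm)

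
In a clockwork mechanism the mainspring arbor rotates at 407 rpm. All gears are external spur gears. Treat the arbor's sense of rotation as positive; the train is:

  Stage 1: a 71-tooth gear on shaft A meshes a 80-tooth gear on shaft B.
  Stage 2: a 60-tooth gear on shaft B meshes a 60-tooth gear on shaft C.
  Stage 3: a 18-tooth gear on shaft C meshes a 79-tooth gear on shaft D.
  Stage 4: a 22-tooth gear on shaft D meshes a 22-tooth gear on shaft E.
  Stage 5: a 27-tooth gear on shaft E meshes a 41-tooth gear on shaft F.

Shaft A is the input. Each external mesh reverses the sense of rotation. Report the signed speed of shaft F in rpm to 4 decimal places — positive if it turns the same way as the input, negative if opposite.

-54.1986 rpm (opposite to input, |ω| = 54.1986 rpm)

Stage 1 [71T→80T]: ω = 407.0000×71/80 = 361.2125 rpm, dir flips to −; running = −361.2125
Stage 2 [60T→60T]: ω = 361.2125×60/60 = 361.2125 rpm, dir flips to +; running = +361.2125
Stage 3 [18T→79T]: ω = 361.2125×18/79 = 82.3016 rpm, dir flips to −; running = −82.3016
Stage 4 [22T→22T]: ω = 82.3016×22/22 = 82.3016 rpm, dir flips to +; running = +82.3016
Stage 5 [27T→41T]: ω = 82.3016×27/41 = 54.1986 rpm, dir flips to −; running = −54.1986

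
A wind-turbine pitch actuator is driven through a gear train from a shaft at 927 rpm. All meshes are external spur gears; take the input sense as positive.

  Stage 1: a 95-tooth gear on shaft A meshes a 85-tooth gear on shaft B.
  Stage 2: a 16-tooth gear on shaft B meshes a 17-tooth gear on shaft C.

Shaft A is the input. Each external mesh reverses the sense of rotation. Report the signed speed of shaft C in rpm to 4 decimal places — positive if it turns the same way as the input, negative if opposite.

+975.1142 rpm (same as input, |ω| = 975.1142 rpm)

Stage 1 [95T→85T]: ω = 927.0000×95/85 = 1036.0588 rpm, dir flips to −; running = −1036.0588
Stage 2 [16T→17T]: ω = 1036.0588×16/17 = 975.1142 rpm, dir flips to +; running = +975.1142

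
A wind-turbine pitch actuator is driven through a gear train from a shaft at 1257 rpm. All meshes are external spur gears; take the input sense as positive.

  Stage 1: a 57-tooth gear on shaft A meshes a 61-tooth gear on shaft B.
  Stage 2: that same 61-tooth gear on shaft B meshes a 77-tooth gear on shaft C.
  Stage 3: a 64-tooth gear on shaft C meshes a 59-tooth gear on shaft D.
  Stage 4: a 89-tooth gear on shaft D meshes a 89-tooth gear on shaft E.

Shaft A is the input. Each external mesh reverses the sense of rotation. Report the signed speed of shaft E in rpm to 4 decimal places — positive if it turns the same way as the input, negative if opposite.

+1009.3630 rpm (same as input, |ω| = 1009.3630 rpm)

Stage 1 [57T→61T]: ω = 1257.0000×57/61 = 1174.5738 rpm, dir flips to −; running = −1174.5738
Stage 2 [61T→77T]: ω = 1174.5738×61/77 = 930.5065 rpm, dir flips to +; running = +930.5065
Stage 3 [64T→59T]: ω = 930.5065×64/59 = 1009.3630 rpm, dir flips to −; running = −1009.3630
Stage 4 [89T→89T]: ω = 1009.3630×89/89 = 1009.3630 rpm, dir flips to +; running = +1009.3630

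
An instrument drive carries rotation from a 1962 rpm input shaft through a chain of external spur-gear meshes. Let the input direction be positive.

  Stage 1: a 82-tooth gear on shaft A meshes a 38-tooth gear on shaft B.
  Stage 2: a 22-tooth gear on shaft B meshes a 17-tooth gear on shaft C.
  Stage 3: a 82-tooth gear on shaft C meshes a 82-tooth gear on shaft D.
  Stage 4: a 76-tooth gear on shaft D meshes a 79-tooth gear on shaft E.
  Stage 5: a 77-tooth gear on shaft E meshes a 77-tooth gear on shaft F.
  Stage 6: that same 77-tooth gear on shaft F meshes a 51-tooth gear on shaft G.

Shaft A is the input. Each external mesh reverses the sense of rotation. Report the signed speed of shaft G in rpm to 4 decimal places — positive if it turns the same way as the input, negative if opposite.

Stage 1 [82T→38T]: ω = 1962.0000×82/38 = 4233.7895 rpm, dir flips to −; running = −4233.7895
Stage 2 [22T→17T]: ω = 4233.7895×22/17 = 5479.0217 rpm, dir flips to +; running = +5479.0217
Stage 3 [82T→82T]: ω = 5479.0217×82/82 = 5479.0217 rpm, dir flips to −; running = −5479.0217
Stage 4 [76T→79T]: ω = 5479.0217×76/79 = 5270.9576 rpm, dir flips to +; running = +5270.9576
Stage 5 [77T→77T]: ω = 5270.9576×77/77 = 5270.9576 rpm, dir flips to −; running = −5270.9576
Stage 6 [77T→51T]: ω = 5270.9576×77/51 = 7958.1124 rpm, dir flips to +; running = +7958.1124

+7958.1124 rpm (same as input, |ω| = 7958.1124 rpm)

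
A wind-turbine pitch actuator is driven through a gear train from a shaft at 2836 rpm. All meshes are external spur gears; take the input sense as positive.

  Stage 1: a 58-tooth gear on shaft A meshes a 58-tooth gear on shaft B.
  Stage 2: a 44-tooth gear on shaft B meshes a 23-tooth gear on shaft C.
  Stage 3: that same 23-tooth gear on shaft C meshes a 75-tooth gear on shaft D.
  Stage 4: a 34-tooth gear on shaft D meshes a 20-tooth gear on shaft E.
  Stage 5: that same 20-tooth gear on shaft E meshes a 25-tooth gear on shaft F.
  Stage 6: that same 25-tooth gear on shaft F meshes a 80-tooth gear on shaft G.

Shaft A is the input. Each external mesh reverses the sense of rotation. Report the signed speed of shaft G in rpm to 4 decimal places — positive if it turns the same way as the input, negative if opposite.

Stage 1 [58T→58T]: ω = 2836.0000×58/58 = 2836.0000 rpm, dir flips to −; running = −2836.0000
Stage 2 [44T→23T]: ω = 2836.0000×44/23 = 5425.3913 rpm, dir flips to +; running = +5425.3913
Stage 3 [23T→75T]: ω = 5425.3913×23/75 = 1663.7867 rpm, dir flips to −; running = −1663.7867
Stage 4 [34T→20T]: ω = 1663.7867×34/20 = 2828.4373 rpm, dir flips to +; running = +2828.4373
Stage 5 [20T→25T]: ω = 2828.4373×20/25 = 2262.7499 rpm, dir flips to −; running = −2262.7499
Stage 6 [25T→80T]: ω = 2262.7499×25/80 = 707.1093 rpm, dir flips to +; running = +707.1093

+707.1093 rpm (same as input, |ω| = 707.1093 rpm)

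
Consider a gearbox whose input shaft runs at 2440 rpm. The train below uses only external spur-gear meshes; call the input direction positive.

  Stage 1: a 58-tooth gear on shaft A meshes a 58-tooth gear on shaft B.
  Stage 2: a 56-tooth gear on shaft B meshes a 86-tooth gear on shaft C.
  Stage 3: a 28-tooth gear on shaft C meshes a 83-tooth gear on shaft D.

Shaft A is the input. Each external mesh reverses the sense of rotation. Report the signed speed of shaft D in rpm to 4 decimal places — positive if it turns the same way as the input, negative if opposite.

-535.9933 rpm (opposite to input, |ω| = 535.9933 rpm)

Stage 1 [58T→58T]: ω = 2440.0000×58/58 = 2440.0000 rpm, dir flips to −; running = −2440.0000
Stage 2 [56T→86T]: ω = 2440.0000×56/86 = 1588.8372 rpm, dir flips to +; running = +1588.8372
Stage 3 [28T→83T]: ω = 1588.8372×28/83 = 535.9933 rpm, dir flips to −; running = −535.9933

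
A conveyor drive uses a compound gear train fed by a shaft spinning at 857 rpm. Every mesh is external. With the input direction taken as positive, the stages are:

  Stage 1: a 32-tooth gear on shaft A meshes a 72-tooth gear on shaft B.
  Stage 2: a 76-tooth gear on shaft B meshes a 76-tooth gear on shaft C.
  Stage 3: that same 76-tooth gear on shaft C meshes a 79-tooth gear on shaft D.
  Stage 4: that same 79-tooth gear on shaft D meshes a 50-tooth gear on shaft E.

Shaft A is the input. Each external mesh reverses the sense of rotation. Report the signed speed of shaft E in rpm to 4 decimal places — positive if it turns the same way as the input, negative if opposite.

Stage 1 [32T→72T]: ω = 857.0000×32/72 = 380.8889 rpm, dir flips to −; running = −380.8889
Stage 2 [76T→76T]: ω = 380.8889×76/76 = 380.8889 rpm, dir flips to +; running = +380.8889
Stage 3 [76T→79T]: ω = 380.8889×76/79 = 366.4248 rpm, dir flips to −; running = −366.4248
Stage 4 [79T→50T]: ω = 366.4248×79/50 = 578.9511 rpm, dir flips to +; running = +578.9511

+578.9511 rpm (same as input, |ω| = 578.9511 rpm)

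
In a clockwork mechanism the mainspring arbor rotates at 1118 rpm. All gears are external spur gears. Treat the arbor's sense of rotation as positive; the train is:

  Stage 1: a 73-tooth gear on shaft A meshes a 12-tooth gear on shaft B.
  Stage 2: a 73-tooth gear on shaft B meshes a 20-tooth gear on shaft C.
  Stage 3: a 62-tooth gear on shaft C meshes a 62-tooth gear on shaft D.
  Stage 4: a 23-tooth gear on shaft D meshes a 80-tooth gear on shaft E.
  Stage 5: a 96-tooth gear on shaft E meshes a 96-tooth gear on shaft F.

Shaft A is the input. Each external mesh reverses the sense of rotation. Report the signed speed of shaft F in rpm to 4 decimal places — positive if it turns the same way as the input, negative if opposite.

-7136.9743 rpm (opposite to input, |ω| = 7136.9743 rpm)

Stage 1 [73T→12T]: ω = 1118.0000×73/12 = 6801.1667 rpm, dir flips to −; running = −6801.1667
Stage 2 [73T→20T]: ω = 6801.1667×73/20 = 24824.2583 rpm, dir flips to +; running = +24824.2583
Stage 3 [62T→62T]: ω = 24824.2583×62/62 = 24824.2583 rpm, dir flips to −; running = −24824.2583
Stage 4 [23T→80T]: ω = 24824.2583×23/80 = 7136.9743 rpm, dir flips to +; running = +7136.9743
Stage 5 [96T→96T]: ω = 7136.9743×96/96 = 7136.9743 rpm, dir flips to −; running = −7136.9743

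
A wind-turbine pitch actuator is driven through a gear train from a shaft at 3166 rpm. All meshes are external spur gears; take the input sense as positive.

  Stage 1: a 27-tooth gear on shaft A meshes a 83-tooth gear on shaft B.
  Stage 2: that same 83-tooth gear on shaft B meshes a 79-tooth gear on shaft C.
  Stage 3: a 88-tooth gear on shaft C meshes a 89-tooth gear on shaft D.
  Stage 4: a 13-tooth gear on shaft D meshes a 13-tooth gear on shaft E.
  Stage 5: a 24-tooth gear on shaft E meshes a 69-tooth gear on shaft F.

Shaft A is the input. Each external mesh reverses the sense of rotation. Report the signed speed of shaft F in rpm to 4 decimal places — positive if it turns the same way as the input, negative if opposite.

-372.1366 rpm (opposite to input, |ω| = 372.1366 rpm)

Stage 1 [27T→83T]: ω = 3166.0000×27/83 = 1029.9036 rpm, dir flips to −; running = −1029.9036
Stage 2 [83T→79T]: ω = 1029.9036×83/79 = 1082.0506 rpm, dir flips to +; running = +1082.0506
Stage 3 [88T→89T]: ω = 1082.0506×88/89 = 1069.8928 rpm, dir flips to −; running = −1069.8928
Stage 4 [13T→13T]: ω = 1069.8928×13/13 = 1069.8928 rpm, dir flips to +; running = +1069.8928
Stage 5 [24T→69T]: ω = 1069.8928×24/69 = 372.1366 rpm, dir flips to −; running = −372.1366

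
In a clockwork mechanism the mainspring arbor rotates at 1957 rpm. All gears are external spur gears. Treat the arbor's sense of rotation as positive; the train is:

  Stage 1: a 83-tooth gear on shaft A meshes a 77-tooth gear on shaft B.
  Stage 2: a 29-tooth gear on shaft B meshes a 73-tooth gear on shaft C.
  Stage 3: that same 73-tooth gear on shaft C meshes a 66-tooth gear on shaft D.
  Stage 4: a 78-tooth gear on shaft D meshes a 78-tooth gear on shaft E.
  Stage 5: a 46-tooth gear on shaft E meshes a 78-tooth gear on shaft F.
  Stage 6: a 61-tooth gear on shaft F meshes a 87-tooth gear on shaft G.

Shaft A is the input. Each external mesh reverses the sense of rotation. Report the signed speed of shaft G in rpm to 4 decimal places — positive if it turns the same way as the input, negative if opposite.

Stage 1 [83T→77T]: ω = 1957.0000×83/77 = 2109.4935 rpm, dir flips to −; running = −2109.4935
Stage 2 [29T→73T]: ω = 2109.4935×29/73 = 838.0180 rpm, dir flips to +; running = +838.0180
Stage 3 [73T→66T]: ω = 838.0180×73/66 = 926.8987 rpm, dir flips to −; running = −926.8987
Stage 4 [78T→78T]: ω = 926.8987×78/78 = 926.8987 rpm, dir flips to +; running = +926.8987
Stage 5 [46T→78T]: ω = 926.8987×46/78 = 546.6325 rpm, dir flips to −; running = −546.6325
Stage 6 [61T→87T]: ω = 546.6325×61/87 = 383.2711 rpm, dir flips to +; running = +383.2711

+383.2711 rpm (same as input, |ω| = 383.2711 rpm)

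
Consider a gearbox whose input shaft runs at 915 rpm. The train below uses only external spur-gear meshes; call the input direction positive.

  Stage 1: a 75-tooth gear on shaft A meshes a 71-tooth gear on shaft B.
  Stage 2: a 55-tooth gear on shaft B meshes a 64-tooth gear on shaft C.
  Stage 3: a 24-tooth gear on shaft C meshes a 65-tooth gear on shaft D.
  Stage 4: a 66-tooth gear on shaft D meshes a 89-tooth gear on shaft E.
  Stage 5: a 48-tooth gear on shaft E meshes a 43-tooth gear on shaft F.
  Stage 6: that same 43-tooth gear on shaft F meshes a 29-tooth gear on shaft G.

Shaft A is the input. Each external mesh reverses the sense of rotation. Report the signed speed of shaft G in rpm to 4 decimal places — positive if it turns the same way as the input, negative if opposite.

Stage 1 [75T→71T]: ω = 915.0000×75/71 = 966.5493 rpm, dir flips to −; running = −966.5493
Stage 2 [55T→64T]: ω = 966.5493×55/64 = 830.6283 rpm, dir flips to +; running = +830.6283
Stage 3 [24T→65T]: ω = 830.6283×24/65 = 306.6935 rpm, dir flips to −; running = −306.6935
Stage 4 [66T→89T]: ω = 306.6935×66/89 = 227.4356 rpm, dir flips to +; running = +227.4356
Stage 5 [48T→43T]: ω = 227.4356×48/43 = 253.8817 rpm, dir flips to −; running = −253.8817
Stage 6 [43T→29T]: ω = 253.8817×43/29 = 376.4452 rpm, dir flips to +; running = +376.4452

+376.4452 rpm (same as input, |ω| = 376.4452 rpm)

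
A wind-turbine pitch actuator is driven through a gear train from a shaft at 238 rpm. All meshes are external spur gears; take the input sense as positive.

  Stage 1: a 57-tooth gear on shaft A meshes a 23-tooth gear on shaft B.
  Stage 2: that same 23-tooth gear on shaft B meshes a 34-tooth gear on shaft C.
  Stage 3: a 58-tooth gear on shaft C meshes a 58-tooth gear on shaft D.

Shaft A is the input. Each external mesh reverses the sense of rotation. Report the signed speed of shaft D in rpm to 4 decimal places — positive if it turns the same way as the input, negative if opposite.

Stage 1 [57T→23T]: ω = 238.0000×57/23 = 589.8261 rpm, dir flips to −; running = −589.8261
Stage 2 [23T→34T]: ω = 589.8261×23/34 = 399.0000 rpm, dir flips to +; running = +399.0000
Stage 3 [58T→58T]: ω = 399.0000×58/58 = 399.0000 rpm, dir flips to −; running = −399.0000

-399.0000 rpm (opposite to input, |ω| = 399.0000 rpm)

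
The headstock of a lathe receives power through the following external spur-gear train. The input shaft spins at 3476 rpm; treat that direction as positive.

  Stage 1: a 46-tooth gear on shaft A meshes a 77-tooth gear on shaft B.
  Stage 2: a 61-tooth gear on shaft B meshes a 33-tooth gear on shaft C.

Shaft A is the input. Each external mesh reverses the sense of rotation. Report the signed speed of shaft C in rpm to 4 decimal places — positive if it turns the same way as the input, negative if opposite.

+3838.5108 rpm (same as input, |ω| = 3838.5108 rpm)

Stage 1 [46T→77T]: ω = 3476.0000×46/77 = 2076.5714 rpm, dir flips to −; running = −2076.5714
Stage 2 [61T→33T]: ω = 2076.5714×61/33 = 3838.5108 rpm, dir flips to +; running = +3838.5108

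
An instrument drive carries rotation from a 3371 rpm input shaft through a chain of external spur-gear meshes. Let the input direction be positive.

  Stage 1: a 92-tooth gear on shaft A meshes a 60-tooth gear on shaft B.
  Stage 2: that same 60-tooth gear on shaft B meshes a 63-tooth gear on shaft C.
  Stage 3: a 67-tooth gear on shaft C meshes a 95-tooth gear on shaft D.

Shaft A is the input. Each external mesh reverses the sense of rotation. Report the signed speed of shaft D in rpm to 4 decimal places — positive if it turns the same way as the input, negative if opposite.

Stage 1 [92T→60T]: ω = 3371.0000×92/60 = 5168.8667 rpm, dir flips to −; running = −5168.8667
Stage 2 [60T→63T]: ω = 5168.8667×60/63 = 4922.7302 rpm, dir flips to +; running = +4922.7302
Stage 3 [67T→95T]: ω = 4922.7302×67/95 = 3471.8202 rpm, dir flips to −; running = −3471.8202

-3471.8202 rpm (opposite to input, |ω| = 3471.8202 rpm)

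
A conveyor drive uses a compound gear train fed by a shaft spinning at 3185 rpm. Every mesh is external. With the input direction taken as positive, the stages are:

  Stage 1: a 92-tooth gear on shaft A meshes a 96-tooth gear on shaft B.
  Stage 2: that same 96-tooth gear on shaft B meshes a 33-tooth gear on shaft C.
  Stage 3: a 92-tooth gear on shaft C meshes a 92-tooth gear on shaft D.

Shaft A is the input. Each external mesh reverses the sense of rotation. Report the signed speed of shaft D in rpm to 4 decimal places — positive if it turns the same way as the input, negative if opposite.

Stage 1 [92T→96T]: ω = 3185.0000×92/96 = 3052.2917 rpm, dir flips to −; running = −3052.2917
Stage 2 [96T→33T]: ω = 3052.2917×96/33 = 8879.3939 rpm, dir flips to +; running = +8879.3939
Stage 3 [92T→92T]: ω = 8879.3939×92/92 = 8879.3939 rpm, dir flips to −; running = −8879.3939

-8879.3939 rpm (opposite to input, |ω| = 8879.3939 rpm)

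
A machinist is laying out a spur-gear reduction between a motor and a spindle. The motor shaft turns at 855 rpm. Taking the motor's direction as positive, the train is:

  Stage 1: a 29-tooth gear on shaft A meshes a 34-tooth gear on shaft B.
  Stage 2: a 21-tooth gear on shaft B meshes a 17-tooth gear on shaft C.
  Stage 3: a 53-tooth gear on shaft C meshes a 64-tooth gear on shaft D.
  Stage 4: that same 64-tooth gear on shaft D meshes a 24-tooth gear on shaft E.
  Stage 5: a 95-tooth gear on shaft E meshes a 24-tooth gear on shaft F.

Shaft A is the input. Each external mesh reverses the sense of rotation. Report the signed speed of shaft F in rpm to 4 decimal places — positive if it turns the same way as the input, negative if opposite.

-7874.6736 rpm (opposite to input, |ω| = 7874.6736 rpm)

Stage 1 [29T→34T]: ω = 855.0000×29/34 = 729.2647 rpm, dir flips to −; running = −729.2647
Stage 2 [21T→17T]: ω = 729.2647×21/17 = 900.8564 rpm, dir flips to +; running = +900.8564
Stage 3 [53T→64T]: ω = 900.8564×53/64 = 746.0217 rpm, dir flips to −; running = −746.0217
Stage 4 [64T→24T]: ω = 746.0217×64/24 = 1989.3912 rpm, dir flips to +; running = +1989.3912
Stage 5 [95T→24T]: ω = 1989.3912×95/24 = 7874.6736 rpm, dir flips to −; running = −7874.6736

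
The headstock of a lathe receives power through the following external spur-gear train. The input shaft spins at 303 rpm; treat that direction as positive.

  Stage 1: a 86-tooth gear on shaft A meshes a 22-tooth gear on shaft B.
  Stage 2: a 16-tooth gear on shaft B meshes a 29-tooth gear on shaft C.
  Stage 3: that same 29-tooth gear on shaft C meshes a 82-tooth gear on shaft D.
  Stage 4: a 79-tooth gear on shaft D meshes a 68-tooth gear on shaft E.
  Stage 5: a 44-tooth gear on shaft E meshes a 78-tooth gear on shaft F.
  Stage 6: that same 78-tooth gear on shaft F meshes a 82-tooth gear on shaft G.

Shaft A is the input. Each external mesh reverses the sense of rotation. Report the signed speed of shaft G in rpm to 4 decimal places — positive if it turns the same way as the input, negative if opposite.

Stage 1 [86T→22T]: ω = 303.0000×86/22 = 1184.4545 rpm, dir flips to −; running = −1184.4545
Stage 2 [16T→29T]: ω = 1184.4545×16/29 = 653.4922 rpm, dir flips to +; running = +653.4922
Stage 3 [29T→82T]: ω = 653.4922×29/82 = 231.1131 rpm, dir flips to −; running = −231.1131
Stage 4 [79T→68T]: ω = 231.1131×79/68 = 268.4990 rpm, dir flips to +; running = +268.4990
Stage 5 [44T→78T]: ω = 268.4990×44/78 = 151.4610 rpm, dir flips to −; running = −151.4610
Stage 6 [78T→82T]: ω = 151.4610×78/82 = 144.0726 rpm, dir flips to +; running = +144.0726

+144.0726 rpm (same as input, |ω| = 144.0726 rpm)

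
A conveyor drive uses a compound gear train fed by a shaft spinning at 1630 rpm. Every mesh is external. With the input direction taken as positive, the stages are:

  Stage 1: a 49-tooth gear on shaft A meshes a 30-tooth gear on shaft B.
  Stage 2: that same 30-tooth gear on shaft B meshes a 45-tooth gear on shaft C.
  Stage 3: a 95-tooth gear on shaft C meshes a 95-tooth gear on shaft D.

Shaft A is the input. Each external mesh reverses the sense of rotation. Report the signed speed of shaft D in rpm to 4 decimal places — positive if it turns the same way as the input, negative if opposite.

Stage 1 [49T→30T]: ω = 1630.0000×49/30 = 2662.3333 rpm, dir flips to −; running = −2662.3333
Stage 2 [30T→45T]: ω = 2662.3333×30/45 = 1774.8889 rpm, dir flips to +; running = +1774.8889
Stage 3 [95T→95T]: ω = 1774.8889×95/95 = 1774.8889 rpm, dir flips to −; running = −1774.8889

-1774.8889 rpm (opposite to input, |ω| = 1774.8889 rpm)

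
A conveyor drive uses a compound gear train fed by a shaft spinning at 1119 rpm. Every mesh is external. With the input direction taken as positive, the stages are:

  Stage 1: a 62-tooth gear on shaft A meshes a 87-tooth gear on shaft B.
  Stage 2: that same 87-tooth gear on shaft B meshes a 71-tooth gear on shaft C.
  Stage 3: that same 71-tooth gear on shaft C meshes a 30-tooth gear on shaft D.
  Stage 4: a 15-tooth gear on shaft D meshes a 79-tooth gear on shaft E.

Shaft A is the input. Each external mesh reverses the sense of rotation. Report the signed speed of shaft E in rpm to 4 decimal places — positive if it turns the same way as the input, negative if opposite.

Stage 1 [62T→87T]: ω = 1119.0000×62/87 = 797.4483 rpm, dir flips to −; running = −797.4483
Stage 2 [87T→71T]: ω = 797.4483×87/71 = 977.1549 rpm, dir flips to +; running = +977.1549
Stage 3 [71T→30T]: ω = 977.1549×71/30 = 2312.6000 rpm, dir flips to −; running = −2312.6000
Stage 4 [15T→79T]: ω = 2312.6000×15/79 = 439.1013 rpm, dir flips to +; running = +439.1013

+439.1013 rpm (same as input, |ω| = 439.1013 rpm)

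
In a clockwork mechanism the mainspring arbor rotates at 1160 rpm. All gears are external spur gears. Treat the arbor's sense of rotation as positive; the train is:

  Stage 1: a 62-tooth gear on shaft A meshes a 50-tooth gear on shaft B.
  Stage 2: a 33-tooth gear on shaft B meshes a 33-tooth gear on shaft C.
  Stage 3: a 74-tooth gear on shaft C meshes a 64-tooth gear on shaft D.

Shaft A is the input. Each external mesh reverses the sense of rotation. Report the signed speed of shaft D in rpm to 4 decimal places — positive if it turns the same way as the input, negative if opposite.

Stage 1 [62T→50T]: ω = 1160.0000×62/50 = 1438.4000 rpm, dir flips to −; running = −1438.4000
Stage 2 [33T→33T]: ω = 1438.4000×33/33 = 1438.4000 rpm, dir flips to +; running = +1438.4000
Stage 3 [74T→64T]: ω = 1438.4000×74/64 = 1663.1500 rpm, dir flips to −; running = −1663.1500

-1663.1500 rpm (opposite to input, |ω| = 1663.1500 rpm)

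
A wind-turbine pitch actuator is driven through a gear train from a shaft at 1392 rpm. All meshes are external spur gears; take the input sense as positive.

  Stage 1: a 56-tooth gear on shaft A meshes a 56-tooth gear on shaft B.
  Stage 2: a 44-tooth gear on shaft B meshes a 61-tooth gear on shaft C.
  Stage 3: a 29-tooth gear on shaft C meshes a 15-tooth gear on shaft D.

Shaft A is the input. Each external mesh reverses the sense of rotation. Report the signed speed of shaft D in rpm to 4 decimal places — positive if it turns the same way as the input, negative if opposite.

Stage 1 [56T→56T]: ω = 1392.0000×56/56 = 1392.0000 rpm, dir flips to −; running = −1392.0000
Stage 2 [44T→61T]: ω = 1392.0000×44/61 = 1004.0656 rpm, dir flips to +; running = +1004.0656
Stage 3 [29T→15T]: ω = 1004.0656×29/15 = 1941.1934 rpm, dir flips to −; running = −1941.1934

-1941.1934 rpm (opposite to input, |ω| = 1941.1934 rpm)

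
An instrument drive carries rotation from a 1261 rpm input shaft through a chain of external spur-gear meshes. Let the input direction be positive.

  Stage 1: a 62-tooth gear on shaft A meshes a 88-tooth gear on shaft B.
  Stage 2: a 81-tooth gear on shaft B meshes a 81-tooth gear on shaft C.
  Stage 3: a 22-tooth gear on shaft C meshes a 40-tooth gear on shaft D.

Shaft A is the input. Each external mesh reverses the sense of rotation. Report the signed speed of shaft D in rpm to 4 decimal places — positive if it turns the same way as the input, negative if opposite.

Stage 1 [62T→88T]: ω = 1261.0000×62/88 = 888.4318 rpm, dir flips to −; running = −888.4318
Stage 2 [81T→81T]: ω = 888.4318×81/81 = 888.4318 rpm, dir flips to +; running = +888.4318
Stage 3 [22T→40T]: ω = 888.4318×22/40 = 488.6375 rpm, dir flips to −; running = −488.6375

-488.6375 rpm (opposite to input, |ω| = 488.6375 rpm)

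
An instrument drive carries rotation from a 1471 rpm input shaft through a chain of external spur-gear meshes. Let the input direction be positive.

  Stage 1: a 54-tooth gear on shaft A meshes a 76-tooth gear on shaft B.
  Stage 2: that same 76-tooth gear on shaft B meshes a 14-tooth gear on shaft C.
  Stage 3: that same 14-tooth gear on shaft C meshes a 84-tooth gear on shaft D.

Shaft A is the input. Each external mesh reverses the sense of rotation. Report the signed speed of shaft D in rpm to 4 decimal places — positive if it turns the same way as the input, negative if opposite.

Stage 1 [54T→76T]: ω = 1471.0000×54/76 = 1045.1842 rpm, dir flips to −; running = −1045.1842
Stage 2 [76T→14T]: ω = 1045.1842×76/14 = 5673.8571 rpm, dir flips to +; running = +5673.8571
Stage 3 [14T→84T]: ω = 5673.8571×14/84 = 945.6429 rpm, dir flips to −; running = −945.6429

-945.6429 rpm (opposite to input, |ω| = 945.6429 rpm)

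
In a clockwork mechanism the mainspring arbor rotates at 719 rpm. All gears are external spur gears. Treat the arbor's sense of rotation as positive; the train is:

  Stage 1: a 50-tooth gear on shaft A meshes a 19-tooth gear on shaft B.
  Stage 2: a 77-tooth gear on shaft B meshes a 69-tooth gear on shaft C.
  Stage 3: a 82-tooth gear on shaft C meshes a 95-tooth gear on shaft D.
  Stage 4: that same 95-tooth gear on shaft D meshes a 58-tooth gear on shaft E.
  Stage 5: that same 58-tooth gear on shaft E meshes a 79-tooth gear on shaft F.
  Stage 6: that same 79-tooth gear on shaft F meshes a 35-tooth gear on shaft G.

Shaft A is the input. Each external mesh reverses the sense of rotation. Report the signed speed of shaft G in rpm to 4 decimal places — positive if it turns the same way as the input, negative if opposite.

+4946.8955 rpm (same as input, |ω| = 4946.8955 rpm)

Stage 1 [50T→19T]: ω = 719.0000×50/19 = 1892.1053 rpm, dir flips to −; running = −1892.1053
Stage 2 [77T→69T]: ω = 1892.1053×77/69 = 2111.4798 rpm, dir flips to +; running = +2111.4798
Stage 3 [82T→95T]: ω = 2111.4798×82/95 = 1822.5404 rpm, dir flips to −; running = −1822.5404
Stage 4 [95T→58T]: ω = 1822.5404×95/58 = 2985.1956 rpm, dir flips to +; running = +2985.1956
Stage 5 [58T→79T]: ω = 2985.1956×58/79 = 2191.6626 rpm, dir flips to −; running = −2191.6626
Stage 6 [79T→35T]: ω = 2191.6626×79/35 = 4946.8955 rpm, dir flips to +; running = +4946.8955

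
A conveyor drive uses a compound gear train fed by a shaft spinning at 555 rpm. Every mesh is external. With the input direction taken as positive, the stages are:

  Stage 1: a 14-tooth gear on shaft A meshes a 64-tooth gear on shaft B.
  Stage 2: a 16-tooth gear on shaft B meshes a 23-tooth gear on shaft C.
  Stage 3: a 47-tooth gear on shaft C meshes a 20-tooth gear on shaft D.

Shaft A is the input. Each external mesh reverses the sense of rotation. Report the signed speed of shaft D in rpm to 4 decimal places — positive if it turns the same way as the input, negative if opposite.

Stage 1 [14T→64T]: ω = 555.0000×14/64 = 121.4062 rpm, dir flips to −; running = −121.4062
Stage 2 [16T→23T]: ω = 121.4062×16/23 = 84.4565 rpm, dir flips to +; running = +84.4565
Stage 3 [47T→20T]: ω = 84.4565×47/20 = 198.4728 rpm, dir flips to −; running = −198.4728

-198.4728 rpm (opposite to input, |ω| = 198.4728 rpm)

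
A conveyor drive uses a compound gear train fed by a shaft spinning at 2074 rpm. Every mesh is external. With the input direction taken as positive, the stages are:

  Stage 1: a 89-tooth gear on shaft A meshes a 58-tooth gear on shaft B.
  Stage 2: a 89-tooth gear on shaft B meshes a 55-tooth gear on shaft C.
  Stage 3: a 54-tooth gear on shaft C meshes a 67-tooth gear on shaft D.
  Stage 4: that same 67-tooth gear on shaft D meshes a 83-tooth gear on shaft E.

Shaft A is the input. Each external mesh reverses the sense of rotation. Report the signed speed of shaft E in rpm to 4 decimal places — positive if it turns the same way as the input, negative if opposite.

+3350.5318 rpm (same as input, |ω| = 3350.5318 rpm)

Stage 1 [89T→58T]: ω = 2074.0000×89/58 = 3182.5172 rpm, dir flips to −; running = −3182.5172
Stage 2 [89T→55T]: ω = 3182.5172×89/55 = 5149.8915 rpm, dir flips to +; running = +5149.8915
Stage 3 [54T→67T]: ω = 5149.8915×54/67 = 4150.6588 rpm, dir flips to −; running = −4150.6588
Stage 4 [67T→83T]: ω = 4150.6588×67/83 = 3350.5318 rpm, dir flips to +; running = +3350.5318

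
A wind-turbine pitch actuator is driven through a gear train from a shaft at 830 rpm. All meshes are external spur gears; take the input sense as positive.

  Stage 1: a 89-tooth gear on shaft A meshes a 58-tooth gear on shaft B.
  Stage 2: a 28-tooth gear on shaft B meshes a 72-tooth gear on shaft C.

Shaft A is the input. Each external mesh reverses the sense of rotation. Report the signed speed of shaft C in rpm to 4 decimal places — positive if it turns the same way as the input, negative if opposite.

+495.2969 rpm (same as input, |ω| = 495.2969 rpm)

Stage 1 [89T→58T]: ω = 830.0000×89/58 = 1273.6207 rpm, dir flips to −; running = −1273.6207
Stage 2 [28T→72T]: ω = 1273.6207×28/72 = 495.2969 rpm, dir flips to +; running = +495.2969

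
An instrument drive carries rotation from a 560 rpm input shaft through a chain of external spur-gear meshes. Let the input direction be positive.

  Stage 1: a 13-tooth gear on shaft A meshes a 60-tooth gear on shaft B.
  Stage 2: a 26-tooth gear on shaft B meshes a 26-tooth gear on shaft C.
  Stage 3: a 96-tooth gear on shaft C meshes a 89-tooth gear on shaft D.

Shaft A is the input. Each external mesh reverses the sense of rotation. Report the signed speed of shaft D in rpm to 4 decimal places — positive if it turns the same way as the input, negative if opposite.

-130.8764 rpm (opposite to input, |ω| = 130.8764 rpm)

Stage 1 [13T→60T]: ω = 560.0000×13/60 = 121.3333 rpm, dir flips to −; running = −121.3333
Stage 2 [26T→26T]: ω = 121.3333×26/26 = 121.3333 rpm, dir flips to +; running = +121.3333
Stage 3 [96T→89T]: ω = 121.3333×96/89 = 130.8764 rpm, dir flips to −; running = −130.8764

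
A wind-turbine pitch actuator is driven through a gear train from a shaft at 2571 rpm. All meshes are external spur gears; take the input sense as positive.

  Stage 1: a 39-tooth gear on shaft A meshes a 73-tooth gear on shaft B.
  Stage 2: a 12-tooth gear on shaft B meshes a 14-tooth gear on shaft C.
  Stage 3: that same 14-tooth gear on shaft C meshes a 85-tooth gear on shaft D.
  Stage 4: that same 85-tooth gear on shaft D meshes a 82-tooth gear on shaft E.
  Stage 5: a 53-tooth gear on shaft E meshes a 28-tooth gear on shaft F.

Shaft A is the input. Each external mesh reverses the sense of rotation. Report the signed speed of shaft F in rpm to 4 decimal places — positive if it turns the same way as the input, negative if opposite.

Stage 1 [39T→73T]: ω = 2571.0000×39/73 = 1373.5479 rpm, dir flips to −; running = −1373.5479
Stage 2 [12T→14T]: ω = 1373.5479×12/14 = 1177.3268 rpm, dir flips to +; running = +1177.3268
Stage 3 [14T→85T]: ω = 1177.3268×14/85 = 193.9127 rpm, dir flips to −; running = −193.9127
Stage 4 [85T→82T]: ω = 193.9127×85/82 = 201.0070 rpm, dir flips to +; running = +201.0070
Stage 5 [53T→28T]: ω = 201.0070×53/28 = 380.4776 rpm, dir flips to −; running = −380.4776

-380.4776 rpm (opposite to input, |ω| = 380.4776 rpm)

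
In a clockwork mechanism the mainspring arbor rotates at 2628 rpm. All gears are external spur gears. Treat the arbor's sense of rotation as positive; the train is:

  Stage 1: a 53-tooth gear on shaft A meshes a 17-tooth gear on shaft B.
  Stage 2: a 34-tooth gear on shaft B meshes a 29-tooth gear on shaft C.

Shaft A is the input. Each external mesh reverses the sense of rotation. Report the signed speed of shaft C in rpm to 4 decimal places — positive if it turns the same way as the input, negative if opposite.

Stage 1 [53T→17T]: ω = 2628.0000×53/17 = 8193.1765 rpm, dir flips to −; running = −8193.1765
Stage 2 [34T→29T]: ω = 8193.1765×34/29 = 9605.7931 rpm, dir flips to +; running = +9605.7931

+9605.7931 rpm (same as input, |ω| = 9605.7931 rpm)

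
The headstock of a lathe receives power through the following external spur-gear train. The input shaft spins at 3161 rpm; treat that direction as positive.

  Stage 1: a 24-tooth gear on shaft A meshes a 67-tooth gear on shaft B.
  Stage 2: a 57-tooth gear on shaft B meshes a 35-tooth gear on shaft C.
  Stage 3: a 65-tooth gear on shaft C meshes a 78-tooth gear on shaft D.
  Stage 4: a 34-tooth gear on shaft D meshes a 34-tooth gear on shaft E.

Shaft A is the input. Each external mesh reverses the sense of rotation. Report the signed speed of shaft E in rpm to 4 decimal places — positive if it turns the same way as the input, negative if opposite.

+1536.6908 rpm (same as input, |ω| = 1536.6908 rpm)

Stage 1 [24T→67T]: ω = 3161.0000×24/67 = 1132.2985 rpm, dir flips to −; running = −1132.2985
Stage 2 [57T→35T]: ω = 1132.2985×57/35 = 1844.0290 rpm, dir flips to +; running = +1844.0290
Stage 3 [65T→78T]: ω = 1844.0290×65/78 = 1536.6908 rpm, dir flips to −; running = −1536.6908
Stage 4 [34T→34T]: ω = 1536.6908×34/34 = 1536.6908 rpm, dir flips to +; running = +1536.6908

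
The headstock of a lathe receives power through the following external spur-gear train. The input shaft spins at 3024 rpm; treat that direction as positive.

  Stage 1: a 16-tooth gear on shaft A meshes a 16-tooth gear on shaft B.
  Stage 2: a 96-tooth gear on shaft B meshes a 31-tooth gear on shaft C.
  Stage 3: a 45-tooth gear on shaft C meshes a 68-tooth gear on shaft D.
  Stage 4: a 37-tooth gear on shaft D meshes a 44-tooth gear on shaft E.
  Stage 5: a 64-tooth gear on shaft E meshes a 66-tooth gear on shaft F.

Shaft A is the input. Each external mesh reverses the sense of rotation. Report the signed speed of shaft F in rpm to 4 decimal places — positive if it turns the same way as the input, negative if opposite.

-5053.3574 rpm (opposite to input, |ω| = 5053.3574 rpm)

Stage 1 [16T→16T]: ω = 3024.0000×16/16 = 3024.0000 rpm, dir flips to −; running = −3024.0000
Stage 2 [96T→31T]: ω = 3024.0000×96/31 = 9364.6452 rpm, dir flips to +; running = +9364.6452
Stage 3 [45T→68T]: ω = 9364.6452×45/68 = 6197.1917 rpm, dir flips to −; running = −6197.1917
Stage 4 [37T→44T]: ω = 6197.1917×37/44 = 5211.2748 rpm, dir flips to +; running = +5211.2748
Stage 5 [64T→66T]: ω = 5211.2748×64/66 = 5053.3574 rpm, dir flips to −; running = −5053.3574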